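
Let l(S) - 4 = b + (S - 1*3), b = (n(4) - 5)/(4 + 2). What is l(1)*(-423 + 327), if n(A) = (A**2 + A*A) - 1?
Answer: -608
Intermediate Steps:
n(A) = -1 + 2*A**2 (n(A) = (A**2 + A**2) - 1 = 2*A**2 - 1 = -1 + 2*A**2)
b = 13/3 (b = ((-1 + 2*4**2) - 5)/(4 + 2) = ((-1 + 2*16) - 5)/6 = ((-1 + 32) - 5)*(1/6) = (31 - 5)*(1/6) = 26*(1/6) = 13/3 ≈ 4.3333)
l(S) = 16/3 + S (l(S) = 4 + (13/3 + (S - 1*3)) = 4 + (13/3 + (S - 3)) = 4 + (13/3 + (-3 + S)) = 4 + (4/3 + S) = 16/3 + S)
l(1)*(-423 + 327) = (16/3 + 1)*(-423 + 327) = (19/3)*(-96) = -608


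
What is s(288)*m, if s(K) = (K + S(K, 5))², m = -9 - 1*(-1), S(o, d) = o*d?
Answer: -23887872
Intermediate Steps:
S(o, d) = d*o
m = -8 (m = -9 + 1 = -8)
s(K) = 36*K² (s(K) = (K + 5*K)² = (6*K)² = 36*K²)
s(288)*m = (36*288²)*(-8) = (36*82944)*(-8) = 2985984*(-8) = -23887872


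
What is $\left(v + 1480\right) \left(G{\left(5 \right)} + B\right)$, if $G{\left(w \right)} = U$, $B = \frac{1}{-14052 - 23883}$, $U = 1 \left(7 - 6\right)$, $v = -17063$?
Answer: $- \frac{591125522}{37935} \approx -15583.0$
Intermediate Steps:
$U = 1$ ($U = 1 \cdot 1 = 1$)
$B = - \frac{1}{37935}$ ($B = \frac{1}{-37935} = - \frac{1}{37935} \approx -2.6361 \cdot 10^{-5}$)
$G{\left(w \right)} = 1$
$\left(v + 1480\right) \left(G{\left(5 \right)} + B\right) = \left(-17063 + 1480\right) \left(1 - \frac{1}{37935}\right) = \left(-15583\right) \frac{37934}{37935} = - \frac{591125522}{37935}$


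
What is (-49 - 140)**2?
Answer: 35721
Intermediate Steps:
(-49 - 140)**2 = (-189)**2 = 35721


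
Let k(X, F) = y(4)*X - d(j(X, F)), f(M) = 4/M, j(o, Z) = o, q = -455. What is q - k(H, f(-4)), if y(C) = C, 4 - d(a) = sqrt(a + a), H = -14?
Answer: -395 - 2*I*sqrt(7) ≈ -395.0 - 5.2915*I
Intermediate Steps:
d(a) = 4 - sqrt(2)*sqrt(a) (d(a) = 4 - sqrt(a + a) = 4 - sqrt(2*a) = 4 - sqrt(2)*sqrt(a))
k(X, F) = -4 + 4*X + sqrt(2)*sqrt(X) (k(X, F) = 4*X - (4 - sqrt(2)*sqrt(X)) = 4*X + (-4 + sqrt(2)*sqrt(X)) = -4 + 4*X + sqrt(2)*sqrt(X))
q - k(H, f(-4)) = -455 - (-4 + 4*(-14) + sqrt(2)*sqrt(-14)) = -455 - (-4 - 56 + sqrt(2)*(I*sqrt(14))) = -455 - (-4 - 56 + 2*I*sqrt(7)) = -455 - (-60 + 2*I*sqrt(7)) = -455 + (60 - 2*I*sqrt(7)) = -395 - 2*I*sqrt(7)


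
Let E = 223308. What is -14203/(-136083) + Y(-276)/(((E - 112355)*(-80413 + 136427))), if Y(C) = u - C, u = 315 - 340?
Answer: 88270561977259/845745140983386 ≈ 0.10437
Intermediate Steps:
u = -25
Y(C) = -25 - C
-14203/(-136083) + Y(-276)/(((E - 112355)*(-80413 + 136427))) = -14203/(-136083) + (-25 - 1*(-276))/(((223308 - 112355)*(-80413 + 136427))) = -14203*(-1/136083) + (-25 + 276)/((110953*56014)) = 14203/136083 + 251/6214921342 = 88270561977259/845745140983386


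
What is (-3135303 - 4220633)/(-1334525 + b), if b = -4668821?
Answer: 3677968/3001673 ≈ 1.2253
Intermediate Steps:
(-3135303 - 4220633)/(-1334525 + b) = (-3135303 - 4220633)/(-1334525 - 4668821) = -7355936/(-6003346) = -7355936*(-1/6003346) = 3677968/3001673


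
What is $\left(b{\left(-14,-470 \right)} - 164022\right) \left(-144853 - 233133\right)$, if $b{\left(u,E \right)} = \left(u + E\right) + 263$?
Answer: $62081554598$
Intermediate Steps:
$b{\left(u,E \right)} = 263 + E + u$ ($b{\left(u,E \right)} = \left(E + u\right) + 263 = 263 + E + u$)
$\left(b{\left(-14,-470 \right)} - 164022\right) \left(-144853 - 233133\right) = \left(\left(263 - 470 - 14\right) - 164022\right) \left(-144853 - 233133\right) = \left(-221 - 164022\right) \left(-377986\right) = \left(-164243\right) \left(-377986\right) = 62081554598$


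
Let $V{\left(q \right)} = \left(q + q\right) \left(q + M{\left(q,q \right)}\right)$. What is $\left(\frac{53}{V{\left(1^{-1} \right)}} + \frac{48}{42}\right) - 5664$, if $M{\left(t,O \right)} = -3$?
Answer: $- \frac{158931}{28} \approx -5676.1$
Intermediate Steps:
$V{\left(q \right)} = 2 q \left(-3 + q\right)$ ($V{\left(q \right)} = \left(q + q\right) \left(q - 3\right) = 2 q \left(-3 + q\right)$)
$\left(\frac{53}{V{\left(1^{-1} \right)}} + \frac{48}{42}\right) - 5664 = \left(\frac{53}{2 \cdot 1^{-1} \left(-3 + 1^{-1}\right)} + \frac{48}{42}\right) - 5664 = \left(\frac{53}{2 \cdot 1 \left(-3 + 1\right)} + 48 \cdot \frac{1}{42}\right) - 5664 = \left(\frac{53}{2 \cdot 1 \left(-2\right)} + \frac{8}{7}\right) - 5664 = \left(\frac{53}{-4} + \frac{8}{7}\right) - 5664 = \left(53 \left(- \frac{1}{4}\right) + \frac{8}{7}\right) - 5664 = \left(- \frac{53}{4} + \frac{8}{7}\right) - 5664 = - \frac{339}{28} - 5664 = - \frac{158931}{28}$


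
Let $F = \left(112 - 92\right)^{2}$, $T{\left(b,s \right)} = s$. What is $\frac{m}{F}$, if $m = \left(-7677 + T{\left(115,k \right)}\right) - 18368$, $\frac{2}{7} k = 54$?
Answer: $- \frac{1616}{25} \approx -64.64$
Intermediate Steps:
$k = 189$ ($k = \frac{7}{2} \cdot 54 = 189$)
$m = -25856$ ($m = \left(-7677 + 189\right) - 18368 = -7488 - 18368 = -25856$)
$F = 400$ ($F = 20^{2} = 400$)
$\frac{m}{F} = - \frac{25856}{400} = \left(-25856\right) \frac{1}{400} = - \frac{1616}{25}$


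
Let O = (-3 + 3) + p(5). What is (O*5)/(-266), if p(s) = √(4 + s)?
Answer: -15/266 ≈ -0.056391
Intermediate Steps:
O = 3 (O = (-3 + 3) + √(4 + 5) = 0 + √9 = 0 + 3 = 3)
(O*5)/(-266) = (3*5)/(-266) = -1/266*15 = -15/266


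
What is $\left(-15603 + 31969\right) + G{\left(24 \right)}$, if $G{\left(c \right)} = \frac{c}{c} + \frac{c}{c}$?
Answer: $16368$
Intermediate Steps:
$G{\left(c \right)} = 2$ ($G{\left(c \right)} = 1 + 1 = 2$)
$\left(-15603 + 31969\right) + G{\left(24 \right)} = \left(-15603 + 31969\right) + 2 = 16366 + 2 = 16368$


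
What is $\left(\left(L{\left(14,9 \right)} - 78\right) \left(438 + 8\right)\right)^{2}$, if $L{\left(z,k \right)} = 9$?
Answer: $947039076$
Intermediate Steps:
$\left(\left(L{\left(14,9 \right)} - 78\right) \left(438 + 8\right)\right)^{2} = \left(\left(9 - 78\right) \left(438 + 8\right)\right)^{2} = \left(\left(9 - 78\right) 446\right)^{2} = \left(\left(-69\right) 446\right)^{2} = \left(-30774\right)^{2} = 947039076$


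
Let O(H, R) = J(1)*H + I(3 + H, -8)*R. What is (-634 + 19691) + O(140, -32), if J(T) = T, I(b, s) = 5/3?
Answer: 57431/3 ≈ 19144.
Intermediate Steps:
I(b, s) = 5/3 (I(b, s) = 5*(⅓) = 5/3)
O(H, R) = H + 5*R/3 (O(H, R) = 1*H + 5*R/3 = H + 5*R/3)
(-634 + 19691) + O(140, -32) = (-634 + 19691) + (140 + (5/3)*(-32)) = 19057 + (140 - 160/3) = 19057 + 260/3 = 57431/3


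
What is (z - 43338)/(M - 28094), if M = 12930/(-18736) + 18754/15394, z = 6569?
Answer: 2651246982424/2025693721993 ≈ 1.3088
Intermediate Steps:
M = 38082631/72105496 (M = 12930*(-1/18736) + 18754*(1/15394) = -6465/9368 + 9377/7697 = 38082631/72105496 ≈ 0.52815)
(z - 43338)/(M - 28094) = (6569 - 43338)/(38082631/72105496 - 28094) = -36769/(-2025693721993/72105496) = -36769*(-72105496/2025693721993) = 2651246982424/2025693721993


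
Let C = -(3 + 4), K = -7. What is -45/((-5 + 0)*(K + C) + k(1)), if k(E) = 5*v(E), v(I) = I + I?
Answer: -9/16 ≈ -0.56250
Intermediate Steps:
v(I) = 2*I
k(E) = 10*E (k(E) = 5*(2*E) = 10*E)
C = -7 (C = -1*7 = -7)
-45/((-5 + 0)*(K + C) + k(1)) = -45/((-5 + 0)*(-7 - 7) + 10*1) = -45/(-5*(-14) + 10) = -45/(70 + 10) = -45/80 = -45*1/80 = -9/16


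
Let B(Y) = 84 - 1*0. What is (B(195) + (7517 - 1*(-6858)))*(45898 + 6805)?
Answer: 762032677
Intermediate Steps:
B(Y) = 84 (B(Y) = 84 + 0 = 84)
(B(195) + (7517 - 1*(-6858)))*(45898 + 6805) = (84 + (7517 - 1*(-6858)))*(45898 + 6805) = (84 + (7517 + 6858))*52703 = (84 + 14375)*52703 = 14459*52703 = 762032677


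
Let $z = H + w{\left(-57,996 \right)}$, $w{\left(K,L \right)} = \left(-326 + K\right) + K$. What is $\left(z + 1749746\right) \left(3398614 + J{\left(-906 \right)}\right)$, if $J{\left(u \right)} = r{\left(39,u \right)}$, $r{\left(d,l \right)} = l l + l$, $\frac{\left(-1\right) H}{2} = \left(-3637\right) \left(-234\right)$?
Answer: $199073091360$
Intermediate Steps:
$w{\left(K,L \right)} = -326 + 2 K$
$H = -1702116$ ($H = - 2 \left(\left(-3637\right) \left(-234\right)\right) = \left(-2\right) 851058 = -1702116$)
$r{\left(d,l \right)} = l + l^{2}$ ($r{\left(d,l \right)} = l^{2} + l = l + l^{2}$)
$z = -1702556$ ($z = -1702116 + \left(-326 + 2 \left(-57\right)\right) = -1702116 - 440 = -1702556$)
$J{\left(u \right)} = u \left(1 + u\right)$
$\left(z + 1749746\right) \left(3398614 + J{\left(-906 \right)}\right) = \left(-1702556 + 1749746\right) \left(3398614 - 906 \left(1 - 906\right)\right) = 47190 \left(3398614 - -819930\right) = 47190 \left(3398614 + 819930\right) = 47190 \cdot 4218544 = 199073091360$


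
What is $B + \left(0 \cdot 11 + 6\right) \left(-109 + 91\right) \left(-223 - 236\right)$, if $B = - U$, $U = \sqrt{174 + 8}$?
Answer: $49572 - \sqrt{182} \approx 49559.0$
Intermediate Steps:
$U = \sqrt{182} \approx 13.491$
$B = - \sqrt{182} \approx -13.491$
$B + \left(0 \cdot 11 + 6\right) \left(-109 + 91\right) \left(-223 - 236\right) = - \sqrt{182} + \left(0 \cdot 11 + 6\right) \left(-109 + 91\right) \left(-223 - 236\right) = - \sqrt{182} + \left(0 + 6\right) \left(\left(-18\right) \left(-459\right)\right) = - \sqrt{182} + 6 \cdot 8262 = - \sqrt{182} + 49572 = 49572 - \sqrt{182}$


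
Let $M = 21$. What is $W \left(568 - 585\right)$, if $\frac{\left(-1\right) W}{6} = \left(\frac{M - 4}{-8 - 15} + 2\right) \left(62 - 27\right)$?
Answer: $\frac{103530}{23} \approx 4501.3$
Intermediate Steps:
$W = - \frac{6090}{23}$ ($W = - 6 \left(\frac{21 - 4}{-8 - 15} + 2\right) \left(62 - 27\right) = - 6 \left(\frac{17}{-23} + 2\right) 35 = - 6 \left(17 \left(- \frac{1}{23}\right) + 2\right) 35 = - 6 \left(- \frac{17}{23} + 2\right) 35 = - 6 \cdot \frac{29}{23} \cdot 35 = \left(-6\right) \frac{1015}{23} = - \frac{6090}{23} \approx -264.78$)
$W \left(568 - 585\right) = - \frac{6090 \left(568 - 585\right)}{23} = \left(- \frac{6090}{23}\right) \left(-17\right) = \frac{103530}{23}$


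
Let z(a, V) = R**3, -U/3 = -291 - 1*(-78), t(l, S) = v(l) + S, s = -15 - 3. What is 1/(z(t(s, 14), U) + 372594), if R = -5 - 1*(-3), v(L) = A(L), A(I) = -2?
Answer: 1/372586 ≈ 2.6839e-6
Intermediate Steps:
s = -18
v(L) = -2
t(l, S) = -2 + S
U = 639 (U = -3*(-291 - 1*(-78)) = -3*(-291 + 78) = -3*(-213) = 639)
R = -2 (R = -5 + 3 = -2)
z(a, V) = -8 (z(a, V) = (-2)**3 = -8)
1/(z(t(s, 14), U) + 372594) = 1/(-8 + 372594) = 1/372586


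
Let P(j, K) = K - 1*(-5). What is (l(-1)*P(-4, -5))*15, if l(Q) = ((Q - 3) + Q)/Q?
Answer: 0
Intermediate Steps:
P(j, K) = 5 + K (P(j, K) = K + 5 = 5 + K)
l(Q) = (-3 + 2*Q)/Q (l(Q) = ((-3 + Q) + Q)/Q = (-3 + 2*Q)/Q)
(l(-1)*P(-4, -5))*15 = ((2 - 3/(-1))*(5 - 5))*15 = ((2 - 3*(-1))*0)*15 = ((2 + 3)*0)*15 = (5*0)*15 = 0*15 = 0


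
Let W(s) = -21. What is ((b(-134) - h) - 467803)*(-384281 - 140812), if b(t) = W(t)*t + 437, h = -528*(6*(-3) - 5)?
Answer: 250309732728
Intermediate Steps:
h = 12144 (h = -528*(-18 - 5) = -528*(-23) = 12144)
b(t) = 437 - 21*t (b(t) = -21*t + 437 = 437 - 21*t)
((b(-134) - h) - 467803)*(-384281 - 140812) = (((437 - 21*(-134)) - 1*12144) - 467803)*(-384281 - 140812) = (((437 + 2814) - 12144) - 467803)*(-525093) = ((3251 - 12144) - 467803)*(-525093) = (-8893 - 467803)*(-525093) = -476696*(-525093) = 250309732728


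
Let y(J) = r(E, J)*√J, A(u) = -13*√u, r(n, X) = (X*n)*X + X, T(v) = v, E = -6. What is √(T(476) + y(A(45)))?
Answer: √(476 - 39*I*5^(¾)*√39*(1 + 234*√5)) ≈ 462.28 - 461.76*I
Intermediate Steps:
r(n, X) = X + n*X² (r(n, X) = n*X² + X = X + n*X²)
y(J) = J^(3/2)*(1 - 6*J) (y(J) = (J*(1 + J*(-6)))*√J = (J*(1 - 6*J))*√J = J^(3/2)*(1 - 6*J))
√(T(476) + y(A(45))) = √(476 + (-39*√5)^(3/2)*(1 - (-78)*√45)) = √(476 + (-39*√5)^(3/2)*(1 - (-78)*3*√5)) = √(476 + (-39*√5)^(3/2)*(1 - (-234)*√5)) = √(476 + (-39*I*5^(¾)*√39)*(1 + 234*√5)) = √(476 - 39*I*5^(¾)*√39*(1 + 234*√5))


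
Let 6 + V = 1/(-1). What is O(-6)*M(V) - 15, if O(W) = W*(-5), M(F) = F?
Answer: -225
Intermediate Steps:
V = -7 (V = -6 + 1/(-1) = -6 - 1 = -7)
O(W) = -5*W
O(-6)*M(V) - 15 = -5*(-6)*(-7) - 15 = 30*(-7) - 15 = -210 - 15 = -225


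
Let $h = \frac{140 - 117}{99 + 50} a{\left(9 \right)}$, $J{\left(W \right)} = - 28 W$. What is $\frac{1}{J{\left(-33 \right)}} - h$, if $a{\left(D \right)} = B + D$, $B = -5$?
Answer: $- \frac{84859}{137676} \approx -0.61637$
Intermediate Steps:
$a{\left(D \right)} = -5 + D$
$h = \frac{92}{149}$ ($h = \frac{140 - 117}{99 + 50} \left(-5 + 9\right) = \frac{23}{149} \cdot 4 = \frac{92}{149} \approx 0.61745$)
$\frac{1}{J{\left(-33 \right)}} - h = \frac{1}{\left(-28\right) \left(-33\right)} - \frac{92}{149} = \frac{1}{924} - \frac{92}{149} = - \frac{84859}{137676}$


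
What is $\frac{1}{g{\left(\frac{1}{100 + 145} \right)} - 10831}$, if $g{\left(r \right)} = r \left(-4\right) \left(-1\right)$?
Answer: $- \frac{245}{2653591} \approx -9.2328 \cdot 10^{-5}$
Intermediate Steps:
$g{\left(r \right)} = 4 r$ ($g{\left(r \right)} = - 4 r \left(-1\right) = 4 r$)
$\frac{1}{g{\left(\frac{1}{100 + 145} \right)} - 10831} = \frac{1}{\frac{4}{100 + 145} - 10831} = \frac{1}{\frac{4}{245} + \left(-28857 + 18026\right)} = \frac{1}{4 \cdot \frac{1}{245} - 10831} = \frac{1}{\frac{4}{245} - 10831} = \frac{1}{- \frac{2653591}{245}} = - \frac{245}{2653591}$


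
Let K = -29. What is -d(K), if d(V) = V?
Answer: 29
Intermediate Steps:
-d(K) = -1*(-29) = 29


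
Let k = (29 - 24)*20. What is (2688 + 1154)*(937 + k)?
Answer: 3984154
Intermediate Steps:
k = 100 (k = 5*20 = 100)
(2688 + 1154)*(937 + k) = (2688 + 1154)*(937 + 100) = 3842*1037 = 3984154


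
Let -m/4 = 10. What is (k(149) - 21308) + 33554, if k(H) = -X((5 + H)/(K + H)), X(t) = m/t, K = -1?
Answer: 945902/77 ≈ 12284.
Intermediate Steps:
m = -40 (m = -4*10 = -40)
X(t) = -40/t
k(H) = 40*(-1 + H)/(5 + H) (k(H) = -(-40)/((5 + H)/(-1 + H)) = -(-40)*(-1 + H)/(5 + H) = 40*(-1 + H)/(5 + H))
(k(149) - 21308) + 33554 = (40*(-1 + 149)/(5 + 149) - 21308) + 33554 = (40*148/154 - 21308) + 33554 = (40*(1/154)*148 - 21308) + 33554 = (2960/77 - 21308) + 33554 = -1637756/77 + 33554 = 945902/77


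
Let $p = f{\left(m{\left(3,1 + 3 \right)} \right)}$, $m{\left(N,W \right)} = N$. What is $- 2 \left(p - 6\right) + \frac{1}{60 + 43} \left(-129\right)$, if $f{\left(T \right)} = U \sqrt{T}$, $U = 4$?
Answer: $\frac{1107}{103} - 8 \sqrt{3} \approx -3.1088$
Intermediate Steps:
$f{\left(T \right)} = 4 \sqrt{T}$
$p = 4 \sqrt{3} \approx 6.9282$
$- 2 \left(p - 6\right) + \frac{1}{60 + 43} \left(-129\right) = - 2 \left(4 \sqrt{3} - 6\right) + \frac{1}{60 + 43} \left(-129\right) = - 2 \left(-6 + 4 \sqrt{3}\right) + \frac{1}{103} \left(-129\right) = \left(12 - 8 \sqrt{3}\right) + \frac{1}{103} \left(-129\right) = \left(12 - 8 \sqrt{3}\right) - \frac{129}{103} = \frac{1107}{103} - 8 \sqrt{3}$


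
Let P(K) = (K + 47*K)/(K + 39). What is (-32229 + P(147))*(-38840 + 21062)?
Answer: 17741075094/31 ≈ 5.7229e+8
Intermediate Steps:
P(K) = 48*K/(39 + K) (P(K) = (48*K)/(39 + K) = 48*K/(39 + K))
(-32229 + P(147))*(-38840 + 21062) = (-32229 + 48*147/(39 + 147))*(-38840 + 21062) = (-32229 + 48*147/186)*(-17778) = (-32229 + 48*147*(1/186))*(-17778) = (-32229 + 1176/31)*(-17778) = -997923/31*(-17778) = 17741075094/31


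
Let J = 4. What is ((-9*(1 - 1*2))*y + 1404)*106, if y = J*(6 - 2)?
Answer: 164088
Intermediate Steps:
y = 16 (y = 4*(6 - 2) = 4*4 = 16)
((-9*(1 - 1*2))*y + 1404)*106 = (-9*(1 - 1*2)*16 + 1404)*106 = (-9*(1 - 2)*16 + 1404)*106 = (-9*(-1)*16 + 1404)*106 = (9*16 + 1404)*106 = (144 + 1404)*106 = 1548*106 = 164088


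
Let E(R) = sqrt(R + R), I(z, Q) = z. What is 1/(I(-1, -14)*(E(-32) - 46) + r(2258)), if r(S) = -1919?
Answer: -1873/3508193 + 8*I/3508193 ≈ -0.00053389 + 2.2804e-6*I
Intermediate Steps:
E(R) = sqrt(2)*sqrt(R) (E(R) = sqrt(2*R) = sqrt(2)*sqrt(R))
1/(I(-1, -14)*(E(-32) - 46) + r(2258)) = 1/(-(sqrt(2)*sqrt(-32) - 46) - 1919) = 1/(-(sqrt(2)*(4*I*sqrt(2)) - 46) - 1919) = 1/(-(8*I - 46) - 1919) = 1/(-(-46 + 8*I) - 1919) = 1/((46 - 8*I) - 1919) = 1/(-1873 - 8*I) = (-1873 + 8*I)/3508193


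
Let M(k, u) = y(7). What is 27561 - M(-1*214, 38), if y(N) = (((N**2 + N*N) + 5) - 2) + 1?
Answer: 27459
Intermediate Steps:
y(N) = 4 + 2*N**2 (y(N) = (((N**2 + N**2) + 5) - 2) + 1 = ((2*N**2 + 5) - 2) + 1 = ((5 + 2*N**2) - 2) + 1 = (3 + 2*N**2) + 1 = 4 + 2*N**2)
M(k, u) = 102 (M(k, u) = 4 + 2*7**2 = 4 + 2*49 = 4 + 98 = 102)
27561 - M(-1*214, 38) = 27561 - 1*102 = 27561 - 102 = 27459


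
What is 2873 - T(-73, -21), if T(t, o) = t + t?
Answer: 3019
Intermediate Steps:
T(t, o) = 2*t
2873 - T(-73, -21) = 2873 - 2*(-73) = 2873 - 1*(-146) = 2873 + 146 = 3019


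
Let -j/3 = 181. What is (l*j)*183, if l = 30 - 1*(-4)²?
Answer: -1391166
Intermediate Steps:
j = -543 (j = -3*181 = -543)
l = 14 (l = 30 - 1*16 = 30 - 16 = 14)
(l*j)*183 = (14*(-543))*183 = -7602*183 = -1391166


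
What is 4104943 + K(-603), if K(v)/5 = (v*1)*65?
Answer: 3908968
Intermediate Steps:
K(v) = 325*v (K(v) = 5*((v*1)*65) = 5*(v*65) = 5*(65*v) = 325*v)
4104943 + K(-603) = 4104943 + 325*(-603) = 4104943 - 195975 = 3908968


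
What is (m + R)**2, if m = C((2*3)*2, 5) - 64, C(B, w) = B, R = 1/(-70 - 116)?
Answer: 93566929/34596 ≈ 2704.6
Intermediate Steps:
R = -1/186 (R = 1/(-186) = -1/186 ≈ -0.0053763)
m = -52 (m = (2*3)*2 - 64 = 6*2 - 64 = 12 - 64 = -52)
(m + R)**2 = (-52 - 1/186)**2 = (-9673/186)**2 = 93566929/34596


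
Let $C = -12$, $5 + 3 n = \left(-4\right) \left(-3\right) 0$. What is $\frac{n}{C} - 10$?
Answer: $- \frac{355}{36} \approx -9.8611$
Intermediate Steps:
$n = - \frac{5}{3}$ ($n = - \frac{5}{3} + \frac{\left(-4\right) \left(-3\right) 0}{3} = - \frac{5}{3} + \frac{12 \cdot 0}{3} = - \frac{5}{3} + \frac{1}{3} \cdot 0 = - \frac{5}{3} + 0 = - \frac{5}{3} \approx -1.6667$)
$\frac{n}{C} - 10 = - \frac{5}{3 \left(-12\right)} - 10 = \left(- \frac{5}{3}\right) \left(- \frac{1}{12}\right) - 10 = \frac{5}{36} - 10 = - \frac{355}{36}$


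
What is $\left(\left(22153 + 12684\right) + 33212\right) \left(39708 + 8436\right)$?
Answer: $3276151056$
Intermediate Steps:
$\left(\left(22153 + 12684\right) + 33212\right) \left(39708 + 8436\right) = \left(34837 + 33212\right) 48144 = 68049 \cdot 48144 = 3276151056$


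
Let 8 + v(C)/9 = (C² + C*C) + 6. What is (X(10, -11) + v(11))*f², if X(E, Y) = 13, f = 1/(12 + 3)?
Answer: 2173/225 ≈ 9.6578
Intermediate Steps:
v(C) = -18 + 18*C² (v(C) = -72 + 9*((C² + C*C) + 6) = -72 + 9*((C² + C²) + 6) = -72 + 9*(2*C² + 6) = -72 + 9*(6 + 2*C²) = -72 + (54 + 18*C²) = -18 + 18*C²)
f = 1/15 ≈ 0.066667
(X(10, -11) + v(11))*f² = (13 + (-18 + 18*11²))*(1/15)² = (13 + (-18 + 18*121))*(1/225) = (13 + (-18 + 2178))*(1/225) = (13 + 2160)*(1/225) = 2173*(1/225) = 2173/225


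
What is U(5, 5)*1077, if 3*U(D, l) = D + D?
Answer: 3590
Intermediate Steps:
U(D, l) = 2*D/3 (U(D, l) = (D + D)/3 = (2*D)/3 = 2*D/3)
U(5, 5)*1077 = ((⅔)*5)*1077 = (10/3)*1077 = 3590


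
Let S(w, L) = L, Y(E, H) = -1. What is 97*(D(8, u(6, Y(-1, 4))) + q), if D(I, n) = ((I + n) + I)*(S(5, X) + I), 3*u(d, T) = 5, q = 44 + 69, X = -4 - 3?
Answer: 38024/3 ≈ 12675.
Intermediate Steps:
X = -7
q = 113
u(d, T) = 5/3 (u(d, T) = (1/3)*5 = 5/3)
D(I, n) = (-7 + I)*(n + 2*I) (D(I, n) = ((I + n) + I)*(-7 + I) = (n + 2*I)*(-7 + I) = (-7 + I)*(n + 2*I))
97*(D(8, u(6, Y(-1, 4))) + q) = 97*((-14*8 - 7*5/3 + 2*8**2 + 8*(5/3)) + 113) = 97*((-112 - 35/3 + 2*64 + 40/3) + 113) = 97*((-112 - 35/3 + 128 + 40/3) + 113) = 97*(53/3 + 113) = 97*(392/3) = 38024/3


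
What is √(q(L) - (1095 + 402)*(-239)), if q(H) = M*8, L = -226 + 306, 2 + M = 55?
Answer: √358207 ≈ 598.50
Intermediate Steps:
M = 53 (M = -2 + 55 = 53)
L = 80
q(H) = 424 (q(H) = 53*8 = 424)
√(q(L) - (1095 + 402)*(-239)) = √(424 - (1095 + 402)*(-239)) = √(424 - 1497*(-239)) = √(424 - 1*(-357783)) = √(424 + 357783) = √358207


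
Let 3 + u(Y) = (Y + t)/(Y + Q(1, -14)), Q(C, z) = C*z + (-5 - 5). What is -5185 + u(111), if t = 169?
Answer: -451076/87 ≈ -5184.8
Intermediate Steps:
Q(C, z) = -10 + C*z (Q(C, z) = C*z - 10 = -10 + C*z)
u(Y) = -3 + (169 + Y)/(-24 + Y) (u(Y) = -3 + (Y + 169)/(Y + (-10 + 1*(-14))) = -3 + (169 + Y)/(Y + (-10 - 14)) = -3 + (169 + Y)/(Y - 24) = -3 + (169 + Y)/(-24 + Y))
-5185 + u(111) = -5185 + (241 - 2*111)/(-24 + 111) = -5185 + (241 - 222)/87 = -5185 + (1/87)*19 = -5185 + 19/87 = -451076/87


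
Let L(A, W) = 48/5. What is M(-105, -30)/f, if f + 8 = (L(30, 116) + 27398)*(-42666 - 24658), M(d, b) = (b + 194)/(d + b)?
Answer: 41/62275137876 ≈ 6.5837e-10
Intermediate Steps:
M(d, b) = (194 + b)/(b + d)
L(A, W) = 48/5 (L(A, W) = 48*(⅕) = 48/5)
f = -9225946352/5 (f = -8 + (48/5 + 27398)*(-42666 - 24658) = -8 + (137038/5)*(-67324) = -8 - 9225946312/5 = -9225946352/5 ≈ -1.8452e+9)
M(-105, -30)/f = ((194 - 30)/(-30 - 105))/(-9225946352/5) = (164/(-135))*(-5/9225946352) = -1/135*164*(-5/9225946352) = -164/135*(-5/9225946352) = 41/62275137876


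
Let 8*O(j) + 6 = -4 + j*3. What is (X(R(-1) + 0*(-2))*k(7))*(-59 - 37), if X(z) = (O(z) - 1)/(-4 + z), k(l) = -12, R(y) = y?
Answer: 3024/5 ≈ 604.80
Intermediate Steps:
O(j) = -5/4 + 3*j/8 (O(j) = -¾ + (-4 + j*3)/8 = -¾ + (-4 + 3*j)/8 = -¾ + (-½ + 3*j/8) = -5/4 + 3*j/8)
X(z) = (-9/4 + 3*z/8)/(-4 + z) (X(z) = ((-5/4 + 3*z/8) - 1)/(-4 + z) = (-9/4 + 3*z/8)/(-4 + z))
(X(R(-1) + 0*(-2))*k(7))*(-59 - 37) = ((3*(-6 + (-1 + 0*(-2)))/(8*(-4 + (-1 + 0*(-2)))))*(-12))*(-59 - 37) = ((3*(-6 + (-1 + 0))/(8*(-4 + (-1 + 0))))*(-12))*(-96) = ((3*(-6 - 1)/(8*(-4 - 1)))*(-12))*(-96) = (((3/8)*(-7)/(-5))*(-12))*(-96) = (((3/8)*(-⅕)*(-7))*(-12))*(-96) = ((21/40)*(-12))*(-96) = -63/10*(-96) = 3024/5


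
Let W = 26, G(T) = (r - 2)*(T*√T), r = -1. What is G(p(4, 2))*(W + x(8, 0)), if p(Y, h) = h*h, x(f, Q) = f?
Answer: -816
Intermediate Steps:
p(Y, h) = h²
G(T) = -3*T^(3/2) (G(T) = (-1 - 2)*(T*√T) = -3*T^(3/2))
G(p(4, 2))*(W + x(8, 0)) = (-3*(2²)^(3/2))*(26 + 8) = -3*4^(3/2)*34 = -3*8*34 = -24*34 = -816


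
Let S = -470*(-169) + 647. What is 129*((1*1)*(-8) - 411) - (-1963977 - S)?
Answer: 1990003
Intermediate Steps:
S = 80077 (S = 79430 + 647 = 80077)
129*((1*1)*(-8) - 411) - (-1963977 - S) = 129*((1*1)*(-8) - 411) - (-1963977 - 1*80077) = 129*(1*(-8) - 411) - (-1963977 - 80077) = 129*(-8 - 411) - 1*(-2044054) = 129*(-419) + 2044054 = -54051 + 2044054 = 1990003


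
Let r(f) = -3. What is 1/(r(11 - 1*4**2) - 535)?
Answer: -1/538 ≈ -0.0018587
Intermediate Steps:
1/(r(11 - 1*4**2) - 535) = 1/(-3 - 535) = 1/(-538) = -1/538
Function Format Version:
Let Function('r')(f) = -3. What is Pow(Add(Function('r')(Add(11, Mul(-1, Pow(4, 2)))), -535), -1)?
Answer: Rational(-1, 538) ≈ -0.0018587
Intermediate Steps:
Pow(Add(Function('r')(Add(11, Mul(-1, Pow(4, 2)))), -535), -1) = Pow(Add(-3, -535), -1) = Pow(-538, -1) = Rational(-1, 538)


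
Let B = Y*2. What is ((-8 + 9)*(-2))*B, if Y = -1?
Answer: 4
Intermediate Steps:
B = -2 (B = -1*2 = -2)
((-8 + 9)*(-2))*B = ((-8 + 9)*(-2))*(-2) = (1*(-2))*(-2) = -2*(-2) = 4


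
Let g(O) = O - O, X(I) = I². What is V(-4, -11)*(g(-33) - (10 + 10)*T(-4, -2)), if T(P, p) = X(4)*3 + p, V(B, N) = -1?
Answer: 920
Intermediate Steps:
g(O) = 0
T(P, p) = 48 + p (T(P, p) = 4²*3 + p = 16*3 + p = 48 + p)
V(-4, -11)*(g(-33) - (10 + 10)*T(-4, -2)) = -(0 - (10 + 10)*(48 - 2)) = -(0 - 20*46) = -(0 - 1*920) = -(0 - 920) = -1*(-920) = 920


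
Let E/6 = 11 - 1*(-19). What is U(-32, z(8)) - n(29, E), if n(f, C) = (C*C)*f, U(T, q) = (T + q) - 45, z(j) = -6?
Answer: -939683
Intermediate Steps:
U(T, q) = -45 + T + q
E = 180 (E = 6*(11 - 1*(-19)) = 6*(11 + 19) = 6*30 = 180)
n(f, C) = f*C**2 (n(f, C) = C**2*f = f*C**2)
U(-32, z(8)) - n(29, E) = (-45 - 32 - 6) - 29*180**2 = -83 - 29*32400 = -83 - 1*939600 = -83 - 939600 = -939683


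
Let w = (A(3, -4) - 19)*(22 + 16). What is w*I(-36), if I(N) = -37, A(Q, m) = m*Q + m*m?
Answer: 21090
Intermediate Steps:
A(Q, m) = m**2 + Q*m (A(Q, m) = Q*m + m**2 = m**2 + Q*m)
w = -570 (w = (-4*(3 - 4) - 19)*(22 + 16) = (-4*(-1) - 19)*38 = (4 - 19)*38 = -15*38 = -570)
w*I(-36) = -570*(-37) = 21090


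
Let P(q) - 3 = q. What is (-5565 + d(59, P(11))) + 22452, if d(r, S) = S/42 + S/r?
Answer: 2989100/177 ≈ 16888.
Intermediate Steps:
P(q) = 3 + q
d(r, S) = S/42 + S/r (d(r, S) = S*(1/42) + S/r = S/42 + S/r)
(-5565 + d(59, P(11))) + 22452 = (-5565 + ((3 + 11)/42 + (3 + 11)/59)) + 22452 = (-5565 + ((1/42)*14 + 14*(1/59))) + 22452 = (-5565 + (⅓ + 14/59)) + 22452 = (-5565 + 101/177) + 22452 = -984904/177 + 22452 = 2989100/177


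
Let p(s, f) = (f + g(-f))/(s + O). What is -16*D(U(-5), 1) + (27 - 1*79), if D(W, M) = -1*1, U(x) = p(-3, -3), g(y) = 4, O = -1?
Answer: -36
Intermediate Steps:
p(s, f) = (4 + f)/(-1 + s) (p(s, f) = (f + 4)/(s - 1) = (4 + f)/(-1 + s))
U(x) = -¼ (U(x) = (4 - 3)/(-1 - 3) = 1/(-4) = -¼*1 = -¼)
D(W, M) = -1
-16*D(U(-5), 1) + (27 - 1*79) = -16*(-1) + (27 - 1*79) = 16 + (27 - 79) = 16 - 52 = -36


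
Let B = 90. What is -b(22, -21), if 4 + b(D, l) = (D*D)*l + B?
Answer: 10078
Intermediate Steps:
b(D, l) = 86 + l*D² (b(D, l) = -4 + ((D*D)*l + 90) = -4 + (D²*l + 90) = -4 + (l*D² + 90) = -4 + (90 + l*D²) = 86 + l*D²)
-b(22, -21) = -(86 - 21*22²) = -(86 - 21*484) = -(86 - 10164) = -1*(-10078) = 10078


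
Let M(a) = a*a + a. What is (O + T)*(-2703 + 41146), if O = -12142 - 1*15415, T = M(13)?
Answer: -1052377125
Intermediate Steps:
M(a) = a + a² (M(a) = a² + a = a + a²)
T = 182 (T = 13*(1 + 13) = 13*14 = 182)
O = -27557 (O = -12142 - 15415 = -27557)
(O + T)*(-2703 + 41146) = (-27557 + 182)*(-2703 + 41146) = -27375*38443 = -1052377125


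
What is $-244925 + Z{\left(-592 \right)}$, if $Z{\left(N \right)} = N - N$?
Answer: $-244925$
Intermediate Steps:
$Z{\left(N \right)} = 0$
$-244925 + Z{\left(-592 \right)} = -244925 + 0 = -244925$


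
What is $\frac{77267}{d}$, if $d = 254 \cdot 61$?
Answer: $\frac{77267}{15494} \approx 4.9869$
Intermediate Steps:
$d = 15494$
$\frac{77267}{d} = \frac{77267}{15494}$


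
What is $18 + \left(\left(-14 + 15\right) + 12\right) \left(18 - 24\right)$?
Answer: $-60$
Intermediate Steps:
$18 + \left(\left(-14 + 15\right) + 12\right) \left(18 - 24\right) = 18 + \left(1 + 12\right) \left(-6\right) = 18 + 13 \left(-6\right) = 18 - 78 = -60$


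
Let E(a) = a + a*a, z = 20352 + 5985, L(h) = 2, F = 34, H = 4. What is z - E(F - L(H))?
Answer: 25281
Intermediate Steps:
z = 26337
E(a) = a + a²
z - E(F - L(H)) = 26337 - (34 - 1*2)*(1 + (34 - 1*2)) = 26337 - (34 - 2)*(1 + (34 - 2)) = 26337 - 32*(1 + 32) = 26337 - 32*33 = 26337 - 1*1056 = 26337 - 1056 = 25281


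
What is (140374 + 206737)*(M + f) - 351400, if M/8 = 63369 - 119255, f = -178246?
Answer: -217060661474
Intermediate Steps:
M = -447088 (M = 8*(63369 - 119255) = 8*(-55886) = -447088)
(140374 + 206737)*(M + f) - 351400 = (140374 + 206737)*(-447088 - 178246) - 351400 = 347111*(-625334) - 351400 = -217060310074 - 351400 = -217060661474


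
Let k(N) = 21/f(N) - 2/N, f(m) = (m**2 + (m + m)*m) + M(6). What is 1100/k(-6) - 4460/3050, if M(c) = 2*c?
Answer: 659554/305 ≈ 2162.5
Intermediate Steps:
f(m) = 12 + 3*m**2 (f(m) = (m**2 + (m + m)*m) + 2*6 = (m**2 + (2*m)*m) + 12 = (m**2 + 2*m**2) + 12 = 3*m**2 + 12 = 12 + 3*m**2)
k(N) = -2/N + 21/(12 + 3*N**2) (k(N) = 21/(12 + 3*N**2) - 2/N = -2/N + 21/(12 + 3*N**2))
1100/k(-6) - 4460/3050 = 1100/(((-8 - 2*(-6)**2 + 7*(-6))/((-6)*(4 + (-6)**2)))) - 4460/3050 = 1100/((-(-8 - 2*36 - 42)/(6*(4 + 36)))) - 4460*1/3050 = 1100/((-1/6*(-8 - 72 - 42)/40)) - 446/305 = 1100/((-1/6*1/40*(-122))) - 446/305 = 1100/(61/120) - 446/305 = 1100*(120/61) - 446/305 = 132000/61 - 446/305 = 659554/305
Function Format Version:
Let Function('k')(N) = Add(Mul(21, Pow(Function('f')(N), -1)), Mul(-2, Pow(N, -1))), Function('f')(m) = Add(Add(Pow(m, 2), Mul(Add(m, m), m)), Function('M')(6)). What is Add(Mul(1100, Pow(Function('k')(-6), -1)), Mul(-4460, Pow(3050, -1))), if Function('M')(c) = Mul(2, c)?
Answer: Rational(659554, 305) ≈ 2162.5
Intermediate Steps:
Function('f')(m) = Add(12, Mul(3, Pow(m, 2))) (Function('f')(m) = Add(Add(Pow(m, 2), Mul(Add(m, m), m)), Mul(2, 6)) = Add(Add(Pow(m, 2), Mul(Mul(2, m), m)), 12) = Add(Add(Pow(m, 2), Mul(2, Pow(m, 2))), 12) = Add(Mul(3, Pow(m, 2)), 12) = Add(12, Mul(3, Pow(m, 2))))
Function('k')(N) = Add(Mul(-2, Pow(N, -1)), Mul(21, Pow(Add(12, Mul(3, Pow(N, 2))), -1))) (Function('k')(N) = Add(Mul(21, Pow(Add(12, Mul(3, Pow(N, 2))), -1)), Mul(-2, Pow(N, -1))) = Add(Mul(-2, Pow(N, -1)), Mul(21, Pow(Add(12, Mul(3, Pow(N, 2))), -1))))
Add(Mul(1100, Pow(Function('k')(-6), -1)), Mul(-4460, Pow(3050, -1))) = Add(Mul(1100, Pow(Mul(Pow(-6, -1), Pow(Add(4, Pow(-6, 2)), -1), Add(-8, Mul(-2, Pow(-6, 2)), Mul(7, -6))), -1)), Mul(-4460, Pow(3050, -1))) = Add(Mul(1100, Pow(Mul(Rational(-1, 6), Pow(Add(4, 36), -1), Add(-8, Mul(-2, 36), -42)), -1)), Mul(-4460, Rational(1, 3050))) = Add(Mul(1100, Pow(Mul(Rational(-1, 6), Pow(40, -1), Add(-8, -72, -42)), -1)), Rational(-446, 305)) = Add(Mul(1100, Pow(Mul(Rational(-1, 6), Rational(1, 40), -122), -1)), Rational(-446, 305)) = Add(Mul(1100, Pow(Rational(61, 120), -1)), Rational(-446, 305)) = Add(Mul(1100, Rational(120, 61)), Rational(-446, 305)) = Add(Rational(132000, 61), Rational(-446, 305)) = Rational(659554, 305)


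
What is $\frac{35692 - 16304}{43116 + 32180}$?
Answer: $\frac{4847}{18824} \approx 0.25749$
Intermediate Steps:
$\frac{35692 - 16304}{43116 + 32180} = \frac{19388}{75296} = 19388 \cdot \frac{1}{75296} = \frac{4847}{18824}$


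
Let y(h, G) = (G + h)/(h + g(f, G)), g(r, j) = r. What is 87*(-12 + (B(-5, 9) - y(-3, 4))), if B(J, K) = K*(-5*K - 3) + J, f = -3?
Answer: -78097/2 ≈ -39049.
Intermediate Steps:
B(J, K) = J + K*(-3 - 5*K) (B(J, K) = K*(-3 - 5*K) + J = J + K*(-3 - 5*K))
y(h, G) = (G + h)/(-3 + h) (y(h, G) = (G + h)/(h - 3) = (G + h)/(-3 + h))
87*(-12 + (B(-5, 9) - y(-3, 4))) = 87*(-12 + ((-5 - 5*9² - 3*9) - (4 - 3)/(-3 - 3))) = 87*(-12 + ((-5 - 5*81 - 27) - 1/(-6))) = 87*(-12 + ((-5 - 405 - 27) - (-1)/6)) = 87*(-12 + (-437 - 1*(-⅙))) = 87*(-12 + (-437 + ⅙)) = 87*(-12 - 2621/6) = 87*(-2693/6) = -78097/2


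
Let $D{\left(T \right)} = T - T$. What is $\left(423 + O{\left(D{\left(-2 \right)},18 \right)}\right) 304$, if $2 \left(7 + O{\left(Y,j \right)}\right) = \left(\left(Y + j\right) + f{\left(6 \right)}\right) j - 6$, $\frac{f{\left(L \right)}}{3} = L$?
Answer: $224048$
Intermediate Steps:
$D{\left(T \right)} = 0$
$f{\left(L \right)} = 3 L$
$O{\left(Y,j \right)} = -10 + \frac{j \left(18 + Y + j\right)}{2}$ ($O{\left(Y,j \right)} = -7 + \frac{\left(\left(Y + j\right) + 3 \cdot 6\right) j - 6}{2} = -7 + \frac{\left(\left(Y + j\right) + 18\right) j - 6}{2} = -7 + \frac{\left(18 + Y + j\right) j - 6}{2} = -7 + \frac{j \left(18 + Y + j\right) - 6}{2} = -7 + \frac{-6 + j \left(18 + Y + j\right)}{2} = -7 + \left(-3 + \frac{j \left(18 + Y + j\right)}{2}\right) = -10 + \frac{j \left(18 + Y + j\right)}{2}$)
$\left(423 + O{\left(D{\left(-2 \right)},18 \right)}\right) 304 = \left(423 + \left(-10 + \frac{18^{2}}{2} + 9 \cdot 18 + \frac{1}{2} \cdot 0 \cdot 18\right)\right) 304 = \left(423 + \left(-10 + \frac{1}{2} \cdot 324 + 162 + 0\right)\right) 304 = \left(423 + \left(-10 + 162 + 162 + 0\right)\right) 304 = \left(423 + 314\right) 304 = 737 \cdot 304 = 224048$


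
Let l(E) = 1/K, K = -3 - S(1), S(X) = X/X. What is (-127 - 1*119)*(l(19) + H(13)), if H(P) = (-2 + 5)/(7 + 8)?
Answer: 123/10 ≈ 12.300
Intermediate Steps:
S(X) = 1
K = -4 (K = -3 - 1*1 = -3 - 1 = -4)
l(E) = -¼ (l(E) = 1/(-4) = -¼)
H(P) = ⅕ (H(P) = 3/15 = 3*(1/15) = ⅕)
(-127 - 1*119)*(l(19) + H(13)) = (-127 - 1*119)*(-¼ + ⅕) = (-127 - 119)*(-1/20) = -246*(-1/20) = 123/10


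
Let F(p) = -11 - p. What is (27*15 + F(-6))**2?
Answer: 160000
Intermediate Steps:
(27*15 + F(-6))**2 = (27*15 + (-11 - 1*(-6)))**2 = (405 + (-11 + 6))**2 = (405 - 5)**2 = 400**2 = 160000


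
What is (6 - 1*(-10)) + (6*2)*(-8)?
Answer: -80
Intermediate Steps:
(6 - 1*(-10)) + (6*2)*(-8) = (6 + 10) + 12*(-8) = 16 - 96 = -80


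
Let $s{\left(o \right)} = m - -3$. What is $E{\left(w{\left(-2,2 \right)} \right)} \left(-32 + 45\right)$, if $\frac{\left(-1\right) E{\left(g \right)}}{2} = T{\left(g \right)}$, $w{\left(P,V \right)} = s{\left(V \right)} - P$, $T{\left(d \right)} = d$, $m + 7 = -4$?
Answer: $156$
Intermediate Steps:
$m = -11$ ($m = -7 - 4 = -11$)
$s{\left(o \right)} = -8$ ($s{\left(o \right)} = -11 - -3 = -11 + 3 = -8$)
$w{\left(P,V \right)} = -8 - P$
$E{\left(g \right)} = - 2 g$
$E{\left(w{\left(-2,2 \right)} \right)} \left(-32 + 45\right) = - 2 \left(-8 - -2\right) \left(-32 + 45\right) = - 2 \left(-8 + 2\right) 13 = \left(-2\right) \left(-6\right) 13 = 12 \cdot 13 = 156$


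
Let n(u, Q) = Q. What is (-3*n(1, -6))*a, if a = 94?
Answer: 1692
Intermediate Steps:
(-3*n(1, -6))*a = -3*(-6)*94 = 18*94 = 1692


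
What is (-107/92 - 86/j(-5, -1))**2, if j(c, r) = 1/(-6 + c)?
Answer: 7555955625/8464 ≈ 8.9272e+5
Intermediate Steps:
(-107/92 - 86/j(-5, -1))**2 = (-107/92 - 86/(1/(-6 - 5)))**2 = (-107*1/92 - 86/(1/(-11)))**2 = (-107/92 - 86/(-1/11))**2 = (-107/92 - 86*(-11))**2 = (-107/92 + 946)**2 = (86925/92)**2 = 7555955625/8464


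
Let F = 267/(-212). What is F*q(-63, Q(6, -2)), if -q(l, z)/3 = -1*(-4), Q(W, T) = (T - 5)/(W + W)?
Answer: 801/53 ≈ 15.113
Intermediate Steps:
Q(W, T) = (-5 + T)/(2*W) (Q(W, T) = (-5 + T)/((2*W)) = (-5 + T)*(1/(2*W)) = (-5 + T)/(2*W))
q(l, z) = -12 (q(l, z) = -(-3)*(-4) = -3*4 = -12)
F = -267/212 (F = 267*(-1/212) = -267/212 ≈ -1.2594)
F*q(-63, Q(6, -2)) = -267/212*(-12) = 801/53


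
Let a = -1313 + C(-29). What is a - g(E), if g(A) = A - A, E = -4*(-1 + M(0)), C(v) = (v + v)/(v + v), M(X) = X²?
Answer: -1312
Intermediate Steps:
C(v) = 1 (C(v) = (2*v)/((2*v)) = (2*v)*(1/(2*v)) = 1)
E = 4 (E = -4*(-1 + 0²) = -4*(-1 + 0) = -4*(-1) = 4)
a = -1312 (a = -1313 + 1 = -1312)
g(A) = 0
a - g(E) = -1312 - 1*0 = -1312 + 0 = -1312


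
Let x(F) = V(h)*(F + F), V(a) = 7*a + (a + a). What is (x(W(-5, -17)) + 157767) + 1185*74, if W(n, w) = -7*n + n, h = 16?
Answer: 254097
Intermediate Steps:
W(n, w) = -6*n
V(a) = 9*a (V(a) = 7*a + 2*a = 9*a)
x(F) = 288*F (x(F) = (9*16)*(F + F) = 144*(2*F) = 288*F)
(x(W(-5, -17)) + 157767) + 1185*74 = (288*(-6*(-5)) + 157767) + 1185*74 = (288*30 + 157767) + 87690 = (8640 + 157767) + 87690 = 166407 + 87690 = 254097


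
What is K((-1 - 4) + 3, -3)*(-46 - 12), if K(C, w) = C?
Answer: 116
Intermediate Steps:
K((-1 - 4) + 3, -3)*(-46 - 12) = ((-1 - 4) + 3)*(-46 - 12) = (-5 + 3)*(-58) = -2*(-58) = 116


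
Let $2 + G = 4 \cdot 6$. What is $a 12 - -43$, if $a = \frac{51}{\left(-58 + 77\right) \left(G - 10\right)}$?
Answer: $\frac{868}{19} \approx 45.684$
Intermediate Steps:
$G = 22$ ($G = -2 + 4 \cdot 6 = -2 + 24 = 22$)
$a = \frac{17}{76}$ ($a = \frac{51}{\left(-58 + 77\right) \left(22 - 10\right)} = \frac{51}{19 \cdot 12} = \frac{51}{228} = 51 \cdot \frac{1}{228} = \frac{17}{76} \approx 0.22368$)
$a 12 - -43 = \frac{17}{76} \cdot 12 - -43 = \frac{51}{19} + \left(-17 + 60\right) = \frac{51}{19} + 43 = \frac{868}{19}$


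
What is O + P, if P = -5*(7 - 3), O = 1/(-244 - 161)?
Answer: -8101/405 ≈ -20.002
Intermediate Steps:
O = -1/405 (O = 1/(-405) = -1/405 ≈ -0.0024691)
P = -20 (P = -5*4 = -20)
O + P = -1/405 - 20 = -8101/405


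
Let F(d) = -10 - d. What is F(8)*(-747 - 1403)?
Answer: 38700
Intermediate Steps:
F(8)*(-747 - 1403) = (-10 - 1*8)*(-747 - 1403) = (-10 - 8)*(-2150) = -18*(-2150) = 38700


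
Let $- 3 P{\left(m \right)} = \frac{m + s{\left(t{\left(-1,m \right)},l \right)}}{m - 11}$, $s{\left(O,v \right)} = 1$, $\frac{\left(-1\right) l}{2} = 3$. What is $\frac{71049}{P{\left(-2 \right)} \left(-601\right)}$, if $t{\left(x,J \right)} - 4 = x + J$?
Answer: $\frac{2770911}{601} \approx 4610.5$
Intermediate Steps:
$l = -6$ ($l = \left(-2\right) 3 = -6$)
$t{\left(x,J \right)} = 4 + J + x$ ($t{\left(x,J \right)} = 4 + \left(x + J\right) = 4 + \left(J + x\right) = 4 + J + x$)
$P{\left(m \right)} = - \frac{1 + m}{3 \left(-11 + m\right)}$ ($P{\left(m \right)} = - \frac{\left(m + 1\right) \frac{1}{m - 11}}{3} = - \frac{\left(1 + m\right) \frac{1}{-11 + m}}{3} = - \frac{\frac{1}{-11 + m} \left(1 + m\right)}{3} = - \frac{1 + m}{3 \left(-11 + m\right)}$)
$\frac{71049}{P{\left(-2 \right)} \left(-601\right)} = \frac{71049}{\frac{-1 - -2}{3 \left(-11 - 2\right)} \left(-601\right)} = \frac{71049}{\frac{-1 + 2}{3 \left(-13\right)} \left(-601\right)} = \frac{71049}{\frac{1}{3} \left(- \frac{1}{13}\right) 1 \left(-601\right)} = \frac{71049}{\left(- \frac{1}{39}\right) \left(-601\right)} = \frac{71049}{\frac{601}{39}} = 71049 \cdot \frac{39}{601} = \frac{2770911}{601}$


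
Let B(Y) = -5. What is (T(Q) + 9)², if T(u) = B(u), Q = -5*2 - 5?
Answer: 16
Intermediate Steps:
Q = -15 (Q = -10 - 5 = -15)
T(u) = -5
(T(Q) + 9)² = (-5 + 9)² = 4² = 16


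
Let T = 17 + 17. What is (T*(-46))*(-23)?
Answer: 35972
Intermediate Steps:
T = 34
(T*(-46))*(-23) = (34*(-46))*(-23) = -1564*(-23) = 35972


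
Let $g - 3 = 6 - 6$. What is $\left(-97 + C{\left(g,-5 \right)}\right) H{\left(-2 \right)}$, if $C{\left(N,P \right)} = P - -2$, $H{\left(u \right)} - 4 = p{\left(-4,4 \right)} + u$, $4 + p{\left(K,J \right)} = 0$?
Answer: $200$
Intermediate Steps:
$p{\left(K,J \right)} = -4$ ($p{\left(K,J \right)} = -4 + 0 = -4$)
$H{\left(u \right)} = u$ ($H{\left(u \right)} = 4 + \left(-4 + u\right) = u$)
$g = 3$ ($g = 3 + \left(6 - 6\right) = 3 + 0 = 3$)
$C{\left(N,P \right)} = 2 + P$ ($C{\left(N,P \right)} = P + 2 = 2 + P$)
$\left(-97 + C{\left(g,-5 \right)}\right) H{\left(-2 \right)} = \left(-97 + \left(2 - 5\right)\right) \left(-2\right) = \left(-97 - 3\right) \left(-2\right) = \left(-100\right) \left(-2\right) = 200$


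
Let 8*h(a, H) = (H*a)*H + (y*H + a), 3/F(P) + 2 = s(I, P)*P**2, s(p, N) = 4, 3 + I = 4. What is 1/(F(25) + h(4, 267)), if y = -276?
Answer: 1249/33015443 ≈ 3.7831e-5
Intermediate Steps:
I = 1 (I = -3 + 4 = 1)
F(P) = 3/(-2 + 4*P**2)
h(a, H) = -69*H/2 + a/8 + a*H**2/8 (h(a, H) = ((H*a)*H + (-276*H + a))/8 = (a*H**2 + (a - 276*H))/8 = (a - 276*H + a*H**2)/8 = -69*H/2 + a/8 + a*H**2/8)
1/(F(25) + h(4, 267)) = 1/(3/(2*(-1 + 2*25**2)) + (-69/2*267 + (1/8)*4 + (1/8)*4*267**2)) = 1/(3/(2*(-1 + 2*625)) + (-18423/2 + 1/2 + (1/8)*4*71289)) = 1/(3/(2*(-1 + 1250)) + (-18423/2 + 1/2 + 71289/2)) = 1/((3/2)/1249 + 52867/2) = 1/((3/2)*(1/1249) + 52867/2) = 1/(3/2498 + 52867/2) = 1/(33015443/1249) = 1249/33015443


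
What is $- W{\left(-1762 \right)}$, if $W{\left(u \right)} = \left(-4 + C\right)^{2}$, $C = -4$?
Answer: $-64$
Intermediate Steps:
$W{\left(u \right)} = 64$ ($W{\left(u \right)} = \left(-4 - 4\right)^{2} = \left(-8\right)^{2} = 64$)
$- W{\left(-1762 \right)} = \left(-1\right) 64 = -64$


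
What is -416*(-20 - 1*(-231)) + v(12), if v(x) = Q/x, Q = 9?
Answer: -351101/4 ≈ -87775.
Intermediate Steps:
v(x) = 9/x
-416*(-20 - 1*(-231)) + v(12) = -416*(-20 - 1*(-231)) + 9/12 = -416*(-20 + 231) + 9*(1/12) = -416*211 + ¾ = -87776 + ¾ = -351101/4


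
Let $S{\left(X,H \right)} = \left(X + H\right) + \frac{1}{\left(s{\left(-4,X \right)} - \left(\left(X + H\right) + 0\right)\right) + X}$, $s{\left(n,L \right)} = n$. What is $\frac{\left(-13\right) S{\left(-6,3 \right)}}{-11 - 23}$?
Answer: $- \frac{143}{119} \approx -1.2017$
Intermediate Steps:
$S{\left(X,H \right)} = H + X + \frac{1}{-4 - H}$ ($S{\left(X,H \right)} = \left(X + H\right) + \frac{1}{\left(-4 - \left(\left(X + H\right) + 0\right)\right) + X} = \left(H + X\right) + \frac{1}{\left(-4 - \left(\left(H + X\right) + 0\right)\right) + X} = \left(H + X\right) + \frac{1}{\left(-4 - \left(H + X\right)\right) + X} = \left(H + X\right) + \frac{1}{\left(-4 - H - X\right) + X} = \left(H + X\right) + \frac{1}{-4 - H} = H + X + \frac{1}{-4 - H}$)
$\frac{\left(-13\right) S{\left(-6,3 \right)}}{-11 - 23} = \frac{\left(-13\right) \frac{-1 + 3^{2} + 4 \cdot 3 + 4 \left(-6\right) + 3 \left(-6\right)}{4 + 3}}{-11 - 23} = \frac{\left(-13\right) \frac{-1 + 9 + 12 - 24 - 18}{7}}{-34} = - 13 \cdot \frac{1}{7} \left(-22\right) \left(- \frac{1}{34}\right) = \left(-13\right) \left(- \frac{22}{7}\right) \left(- \frac{1}{34}\right) = \frac{286}{7} \left(- \frac{1}{34}\right) = - \frac{143}{119}$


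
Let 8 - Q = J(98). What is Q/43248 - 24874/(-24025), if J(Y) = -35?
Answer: 1076783827/1039033200 ≈ 1.0363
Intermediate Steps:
Q = 43 (Q = 8 - 1*(-35) = 8 + 35 = 43)
Q/43248 - 24874/(-24025) = 43/43248 - 24874/(-24025) = 43*(1/43248) - 24874*(-1/24025) = 43/43248 + 24874/24025 = 1076783827/1039033200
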